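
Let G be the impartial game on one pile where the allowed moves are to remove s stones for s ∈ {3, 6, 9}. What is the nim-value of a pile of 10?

3

Compute g(0), g(1), … for moves {3, 6, 9}:
g(0) = mex{} = 0
g(1) = mex{} = 0
g(2) = mex{} = 0
g(3) = mex{0} = 1
g(4) = mex{0} = 1
g(5) = mex{0} = 1
g(6) = mex{0,1} = 2
g(7) = mex{0,1} = 2
g(8) = mex{0,1} = 2
g(9) = mex{0,1,2} = 3
g(10) = mex{0,1,2} = 3
So g(10) = 3.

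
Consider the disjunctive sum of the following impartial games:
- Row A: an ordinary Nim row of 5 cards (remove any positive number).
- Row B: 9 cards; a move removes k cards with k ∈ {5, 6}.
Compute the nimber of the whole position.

Row A is a plain Nim row of size 5, so its Grundy value is 5.
For row B, compute g(0), g(1), … with moves {5, 6}:
g(0) = mex{} = 0
g(1) = mex{} = 0
g(2) = mex{} = 0
g(3) = mex{} = 0
g(4) = mex{} = 0
g(5) = mex{0} = 1
g(6) = mex{0} = 1
g(7) = mex{0} = 1
g(8) = mex{0} = 1
g(9) = mex{0} = 1
So g(9) = 1.
By the Sprague-Grundy theorem, the Grundy value of a sum of independent games is the XOR of the component values.
Combined value = 5 ⊕ 1 = 4.

4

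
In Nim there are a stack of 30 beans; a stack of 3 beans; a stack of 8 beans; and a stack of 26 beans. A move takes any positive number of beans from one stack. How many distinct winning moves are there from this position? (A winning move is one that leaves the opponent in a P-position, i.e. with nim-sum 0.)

3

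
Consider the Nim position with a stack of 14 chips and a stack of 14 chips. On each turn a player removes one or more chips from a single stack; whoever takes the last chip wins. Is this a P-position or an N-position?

P-position

Compute the nim-sum pairwise:
14 ⊕ 14 = 0
The nim-sum is 0, so this is a P-position: the player to move is in a losing position under optimal play.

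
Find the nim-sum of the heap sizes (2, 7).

Compute the nim-sum pairwise:
2 XOR 7 = 5

5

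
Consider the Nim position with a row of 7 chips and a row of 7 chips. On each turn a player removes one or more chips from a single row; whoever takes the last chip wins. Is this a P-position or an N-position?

P-position

In binary:
  111  (7)
  111  (7)
  ---
  000  (0)
The nim-sum is 0, so this is a P-position: the player to move is in a losing position under optimal play.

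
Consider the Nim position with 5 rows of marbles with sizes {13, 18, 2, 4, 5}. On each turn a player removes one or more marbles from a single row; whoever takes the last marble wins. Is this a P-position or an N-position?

N-position

Nim-sum: 13 ^ 18 ^ 2 ^ 4 ^ 5 = 28.
The nim-sum is 28 ≠ 0, so this is an N-position: the player to move can win.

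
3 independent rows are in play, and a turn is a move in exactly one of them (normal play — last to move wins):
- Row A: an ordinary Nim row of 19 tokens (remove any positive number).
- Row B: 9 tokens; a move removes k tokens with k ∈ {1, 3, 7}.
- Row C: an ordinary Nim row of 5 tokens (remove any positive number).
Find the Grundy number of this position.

23

Row A is a plain Nim row of size 19, so its Grundy value is 19.
For row B, compute g(0), g(1), … with moves {1, 3, 7}:
g(0) = mex{} = 0
g(1) = mex{0} = 1
g(2) = mex{1} = 0
g(3) = mex{0} = 1
g(4) = mex{1} = 0
g(5) = mex{0} = 1
g(6) = mex{1} = 0
g(7) = mex{0} = 1
g(8) = mex{1} = 0
g(9) = mex{0} = 1
So g(9) = 1.
Row C is a plain Nim row of size 5, so its Grundy value is 5.
The value of a disjunctive sum is the nim-sum of the parts.
Combined value = 19 XOR 1 XOR 5 = 23.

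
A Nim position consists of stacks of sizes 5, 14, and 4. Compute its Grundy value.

Nim-sum: 5 ⊕ 14 ⊕ 4 = 15.

15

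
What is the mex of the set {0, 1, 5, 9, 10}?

2

The values 0, 1 are all present; 2 is the first non-negative integer missing from the set.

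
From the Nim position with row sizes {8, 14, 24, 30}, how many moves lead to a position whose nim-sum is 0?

0

In binary:
  01000  (8)
  01110  (14)
  11000  (24)
  11110  (30)
  -----
  00000  (0)
The nim-sum is already 0, so every move leaves a nonzero nim-sum — there are no winning moves.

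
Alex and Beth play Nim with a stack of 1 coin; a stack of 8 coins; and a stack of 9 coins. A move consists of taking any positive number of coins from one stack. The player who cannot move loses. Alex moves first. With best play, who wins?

Beth wins

Nim-sum: 1 ⊕ 8 ⊕ 9 = 0.
The nim-sum is 0, so this is a P-position: the player to move is in a losing position under optimal play; Alex is about to move from it and so loses — Beth wins.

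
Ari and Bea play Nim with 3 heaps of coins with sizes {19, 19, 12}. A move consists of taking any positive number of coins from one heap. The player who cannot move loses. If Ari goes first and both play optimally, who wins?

Ari wins

Compute the nim-sum pairwise:
19 ^ 19 = 0
0 ^ 12 = 12
The nim-sum is 12 ≠ 0, so this is an N-position: the player to move can win; Ari has a winning move.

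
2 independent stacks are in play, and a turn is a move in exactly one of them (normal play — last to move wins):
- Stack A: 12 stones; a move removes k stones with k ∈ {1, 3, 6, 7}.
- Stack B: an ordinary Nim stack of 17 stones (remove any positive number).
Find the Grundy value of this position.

17

For stack A, compute g(0), g(1), … with moves {1, 3, 6, 7}:
g(0) = mex{} = 0
g(1) = mex{0} = 1
g(2) = mex{1} = 0
g(3) = mex{0} = 1
g(4) = mex{1} = 0
g(5) = mex{0} = 1
g(6) = mex{0,1} = 2
g(7) = mex{0,1,2} = 3
g(8) = mex{0,1,3} = 2
g(9) = mex{0,1,2} = 3
g(10) = mex{0,1,3} = 2
g(11) = mex{0,1,2} = 3
g(12) = mex{1,2,3} = 0
So g(12) = 0.
Stack B is a plain Nim stack of size 17, so its Grundy value is 17.
By the Sprague-Grundy theorem, the Grundy value of a sum of independent games is the XOR of the component values.
Combined value = 0 XOR 17 = 17.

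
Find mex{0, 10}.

1

0 is in the set but 1 is not, so the mex is 1.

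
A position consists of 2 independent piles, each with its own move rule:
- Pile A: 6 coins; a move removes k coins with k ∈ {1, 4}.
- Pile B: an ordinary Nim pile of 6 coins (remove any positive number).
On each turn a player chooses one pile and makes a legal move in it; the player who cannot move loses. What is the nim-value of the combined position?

7

For pile A, compute g(0), g(1), … with moves {1, 4}:
k:     0  1  2  3  4  5  6
g(k):  0  1  0  1  2  0  1
So g(6) = 1.
Pile B is a plain Nim pile of size 6, so its Grundy value is 6.
By the Sprague-Grundy theorem, the Grundy value of a sum of independent games is the XOR of the component values.
Combined value = 1 XOR 6 = 7.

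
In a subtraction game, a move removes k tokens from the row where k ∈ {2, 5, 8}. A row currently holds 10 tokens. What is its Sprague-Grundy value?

0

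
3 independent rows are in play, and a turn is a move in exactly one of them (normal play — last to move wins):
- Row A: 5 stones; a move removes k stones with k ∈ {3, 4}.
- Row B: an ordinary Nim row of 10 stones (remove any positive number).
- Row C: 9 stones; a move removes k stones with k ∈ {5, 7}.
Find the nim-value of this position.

10

Grundy values for row A (subtraction set {3, 4}):
g(0) = mex{} = 0
g(1) = mex{} = 0
g(2) = mex{} = 0
g(3) = mex{0} = 1
g(4) = mex{0} = 1
g(5) = mex{0} = 1
So g(5) = 1.
Row B is a plain Nim row of size 10, so its Grundy value is 10.
For row C, compute g(0), g(1), … with moves {5, 7}:
g(0) = mex{} = 0
g(1) = mex{} = 0
g(2) = mex{} = 0
g(3) = mex{} = 0
g(4) = mex{} = 0
g(5) = mex{0} = 1
g(6) = mex{0} = 1
g(7) = mex{0} = 1
g(8) = mex{0} = 1
g(9) = mex{0} = 1
So g(9) = 1.
The value of a disjunctive sum is the nim-sum of the parts.
Combined value = 1 XOR 10 XOR 1 = 10.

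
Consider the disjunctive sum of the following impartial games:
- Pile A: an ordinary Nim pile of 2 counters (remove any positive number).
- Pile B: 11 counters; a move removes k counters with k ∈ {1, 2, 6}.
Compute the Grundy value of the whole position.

Pile A is a plain Nim pile of size 2, so its Grundy value is 2.
Grundy values for pile B (subtraction set {1, 2, 6}):
g(0) = mex{} = 0
g(1) = mex{0} = 1
g(2) = mex{0,1} = 2
g(3) = mex{1,2} = 0
g(4) = mex{0,2} = 1
g(5) = mex{0,1} = 2
g(6) = mex{0,1,2} = 3
g(7) = mex{1,2,3} = 0
g(8) = mex{0,2,3} = 1
g(9) = mex{0,1} = 2
g(10) = mex{1,2} = 0
g(11) = mex{0,2} = 1
So g(11) = 1.
The value of a disjunctive sum is the nim-sum of the parts.
Combined value = 2 XOR 1 = 3.

3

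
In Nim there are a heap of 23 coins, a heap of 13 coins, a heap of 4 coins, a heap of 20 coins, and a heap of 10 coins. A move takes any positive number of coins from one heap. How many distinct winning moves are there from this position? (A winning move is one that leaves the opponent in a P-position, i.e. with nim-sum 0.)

0

Nim-sum: 23 ^ 13 ^ 4 ^ 20 ^ 10 = 0.
The nim-sum is already 0, so every move leaves a nonzero nim-sum — there are no winning moves.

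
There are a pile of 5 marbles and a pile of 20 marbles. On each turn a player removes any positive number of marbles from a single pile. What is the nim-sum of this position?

17

Nim-sum: 5 XOR 20 = 17.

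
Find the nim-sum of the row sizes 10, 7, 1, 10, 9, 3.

12

Nim-sum: 10 XOR 7 XOR 1 XOR 10 XOR 9 XOR 3 = 12.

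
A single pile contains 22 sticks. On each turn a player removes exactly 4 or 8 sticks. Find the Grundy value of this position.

2

Grundy values for subtraction set {4, 8}:
k:     0  1  2  3  4  5  6  7  8  9 10 11 12 13 14 15 16 17 18 19 20 21 22
g(k):  0  0  0  0  1  1  1  1  2  2  2  2  0  0  0  0  1  1  1  1  2  2  2
So g(22) = 2.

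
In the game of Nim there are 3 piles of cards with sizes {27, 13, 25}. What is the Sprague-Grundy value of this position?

Compute the nim-sum pairwise:
27 ⊕ 13 = 22
22 ⊕ 25 = 15

15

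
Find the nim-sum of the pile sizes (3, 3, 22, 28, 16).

Write each in binary and XOR column by column:
  00011  (3)
  00011  (3)
  10110  (22)
  11100  (28)
  10000  (16)
  -----
  11010  (26)

26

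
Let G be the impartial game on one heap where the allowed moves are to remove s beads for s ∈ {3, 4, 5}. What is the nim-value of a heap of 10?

0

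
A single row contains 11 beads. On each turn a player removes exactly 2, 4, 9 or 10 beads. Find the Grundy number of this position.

Build the Grundy sequence with g(k) = mex{g(k−s) : s ∈ {2, 4, 9, 10}, s ≤ k}:
g(0) = mex{} = 0
g(1) = mex{} = 0
g(2) = mex{0} = 1
g(3) = mex{0} = 1
g(4) = mex{0,1} = 2
g(5) = mex{0,1} = 2
g(6) = mex{1,2} = 0
g(7) = mex{1,2} = 0
g(8) = mex{0,2} = 1
g(9) = mex{0,2} = 1
g(10) = mex{0,1} = 2
g(11) = mex{0,1} = 2
So g(11) = 2.

2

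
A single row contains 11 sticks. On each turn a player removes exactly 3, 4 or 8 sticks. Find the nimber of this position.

3

Compute g(0), g(1), … for moves {3, 4, 8}:
g(0) = mex{} = 0
g(1) = mex{} = 0
g(2) = mex{} = 0
g(3) = mex{0} = 1
g(4) = mex{0} = 1
g(5) = mex{0} = 1
g(6) = mex{0,1} = 2
g(7) = mex{1} = 0
g(8) = mex{0,1} = 2
g(9) = mex{0,1,2} = 3
g(10) = mex{0,2} = 1
g(11) = mex{0,1,2} = 3
So g(11) = 3.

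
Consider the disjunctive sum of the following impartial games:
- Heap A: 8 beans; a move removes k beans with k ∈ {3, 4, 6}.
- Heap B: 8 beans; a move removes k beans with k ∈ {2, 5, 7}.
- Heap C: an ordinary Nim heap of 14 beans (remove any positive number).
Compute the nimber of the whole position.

For heap A, compute g(0), g(1), … with moves {3, 4, 6}:
k:     0  1  2  3  4  5  6  7  8
g(k):  0  0  0  1  1  1  2  2  2
So g(8) = 2.
Build the Grundy sequence for heap B with g(k) = mex{g(k−s) : s ∈ {2, 5, 7}, s ≤ k}:
k:     0  1  2  3  4  5  6  7  8
g(k):  0  0  1  1  0  2  1  3  2
So g(8) = 2.
Heap C is a plain Nim heap of size 14, so its Grundy value is 14.
The value of a disjunctive sum is the nim-sum of the parts.
Combined value = 2 XOR 2 XOR 14 = 14.

14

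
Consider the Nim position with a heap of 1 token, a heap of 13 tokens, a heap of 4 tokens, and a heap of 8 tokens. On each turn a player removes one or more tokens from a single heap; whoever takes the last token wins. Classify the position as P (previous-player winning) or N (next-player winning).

P-position

Compute the nim-sum pairwise:
1 ^ 13 = 12
12 ^ 4 = 8
8 ^ 8 = 0
The nim-sum is 0, so this is a P-position: the player to move is in a losing position under optimal play.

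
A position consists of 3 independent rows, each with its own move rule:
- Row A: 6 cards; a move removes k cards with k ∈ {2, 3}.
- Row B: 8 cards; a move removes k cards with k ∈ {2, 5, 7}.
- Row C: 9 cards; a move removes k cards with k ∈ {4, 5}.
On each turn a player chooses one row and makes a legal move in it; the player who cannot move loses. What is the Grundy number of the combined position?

2

Grundy values for row A (subtraction set {2, 3}):
k:     0  1  2  3  4  5  6
g(k):  0  0  1  1  2  0  0
So g(6) = 0.
Build the Grundy sequence for row B with g(k) = mex{g(k−s) : s ∈ {2, 5, 7}, s ≤ k}:
k:     0  1  2  3  4  5  6  7  8
g(k):  0  0  1  1  0  2  1  3  2
So g(8) = 2.
Grundy values for row C (subtraction set {4, 5}):
g(0) = mex{} = 0
g(1) = mex{} = 0
g(2) = mex{} = 0
g(3) = mex{} = 0
g(4) = mex{0} = 1
g(5) = mex{0} = 1
g(6) = mex{0} = 1
g(7) = mex{0} = 1
g(8) = mex{0,1} = 2
g(9) = mex{1} = 0
So g(9) = 0.
By the Sprague-Grundy theorem, the Grundy value of a sum of independent games is the XOR of the component values.
Combined value = 0 ⊕ 2 ⊕ 0 = 2.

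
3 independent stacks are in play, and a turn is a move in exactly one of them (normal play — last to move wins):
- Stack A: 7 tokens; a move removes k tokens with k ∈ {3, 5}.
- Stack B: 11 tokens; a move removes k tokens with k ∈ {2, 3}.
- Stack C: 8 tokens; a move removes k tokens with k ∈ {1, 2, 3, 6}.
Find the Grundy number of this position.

2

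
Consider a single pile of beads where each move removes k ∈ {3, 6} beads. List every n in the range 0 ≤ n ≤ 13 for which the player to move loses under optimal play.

0, 1, 2, 9, 10, 11

Build the Grundy sequence with g(k) = mex{g(k−s) : s ∈ {3, 6}, s ≤ k}:
k:     0  1  2  3  4  5  6  7  8  9 10 11 12 13
g(k):  0  0  0  1  1  1  2  2  2  0  0  0  1  1
The P-positions (g = 0) in 0..13 are 0, 1, 2, 9, 10, 11.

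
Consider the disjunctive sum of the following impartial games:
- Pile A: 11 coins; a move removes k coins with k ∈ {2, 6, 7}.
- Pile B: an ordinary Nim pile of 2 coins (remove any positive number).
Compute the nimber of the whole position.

Grundy values for pile A (subtraction set {2, 6, 7}):
k:     0  1  2  3  4  5  6  7  8  9 10 11
g(k):  0  0  1  1  0  0  1  1  2  0  3  1
So g(11) = 1.
Pile B is a plain Nim pile of size 2, so its Grundy value is 2.
The value of a disjunctive sum is the nim-sum of the parts.
Combined value = 1 XOR 2 = 3.

3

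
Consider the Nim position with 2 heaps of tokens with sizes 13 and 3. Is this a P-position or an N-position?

N-position

Write each in binary and XOR column by column:
  1101  (13)
  0011  (3)
  ----
  1110  (14)
The nim-sum is 14 ≠ 0, so this is an N-position: the player to move can win.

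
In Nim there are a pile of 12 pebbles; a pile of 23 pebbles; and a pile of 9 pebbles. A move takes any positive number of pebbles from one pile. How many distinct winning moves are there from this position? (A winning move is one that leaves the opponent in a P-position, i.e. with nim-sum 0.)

1

Nim-sum: 12 ⊕ 23 ⊕ 9 = 18.
The overall nim-sum is X = 18. A pile of size p has a winning move iff p XOR X < p (reduce it to p XOR X).
  12: 12 XOR 18 = 30 ≥ 12 — no move.
  23: 23 XOR 18 = 5 < 23 — winning move (to 5).
  9: 9 XOR 18 = 27 ≥ 9 — no move.
That gives 1 winning move.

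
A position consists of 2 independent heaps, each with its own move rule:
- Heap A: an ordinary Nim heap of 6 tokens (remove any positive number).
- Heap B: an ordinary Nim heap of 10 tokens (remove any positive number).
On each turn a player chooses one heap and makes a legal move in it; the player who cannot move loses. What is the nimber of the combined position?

Heap A is a plain Nim heap of size 6, so its Grundy value is 6.
Heap B is a plain Nim heap of size 10, so its Grundy value is 10.
The value of a disjunctive sum is the nim-sum of the parts.
Combined value = 6 XOR 10 = 12.

12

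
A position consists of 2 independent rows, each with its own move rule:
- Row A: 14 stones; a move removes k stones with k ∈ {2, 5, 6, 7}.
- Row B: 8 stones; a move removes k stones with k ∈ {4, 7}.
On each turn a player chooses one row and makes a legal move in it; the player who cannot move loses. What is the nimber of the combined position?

3

Grundy values for row A (subtraction set {2, 5, 6, 7}):
g(0) = mex{} = 0
g(1) = mex{} = 0
g(2) = mex{0} = 1
g(3) = mex{0} = 1
g(4) = mex{1} = 0
g(5) = mex{0,1} = 2
g(6) = mex{0} = 1
g(7) = mex{0,1,2} = 3
g(8) = mex{0,1} = 2
g(9) = mex{0,1,3} = 2
g(10) = mex{0,1,2} = 3
g(11) = mex{0,1,2} = 3
g(12) = mex{1,2,3} = 0
g(13) = mex{1,2,3} = 0
g(14) = mex{0,2,3} = 1
So g(14) = 1.
Build the Grundy sequence for row B with g(k) = mex{g(k−s) : s ∈ {4, 7}, s ≤ k}:
k:     0  1  2  3  4  5  6  7  8
g(k):  0  0  0  0  1  1  1  1  2
So g(8) = 2.
By the Sprague-Grundy theorem, the Grundy value of a sum of independent games is the XOR of the component values.
Combined value = 1 ⊕ 2 = 3.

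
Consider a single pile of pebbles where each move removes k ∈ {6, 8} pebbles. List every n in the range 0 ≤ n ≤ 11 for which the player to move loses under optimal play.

Compute g(0), g(1), … for moves {6, 8}:
g(0) = mex{} = 0
g(1) = mex{} = 0
g(2) = mex{} = 0
g(3) = mex{} = 0
g(4) = mex{} = 0
g(5) = mex{} = 0
g(6) = mex{0} = 1
g(7) = mex{0} = 1
g(8) = mex{0} = 1
g(9) = mex{0} = 1
g(10) = mex{0} = 1
g(11) = mex{0} = 1
The P-positions (g = 0) in 0..11 are 0, 1, 2, 3, 4, 5.

0, 1, 2, 3, 4, 5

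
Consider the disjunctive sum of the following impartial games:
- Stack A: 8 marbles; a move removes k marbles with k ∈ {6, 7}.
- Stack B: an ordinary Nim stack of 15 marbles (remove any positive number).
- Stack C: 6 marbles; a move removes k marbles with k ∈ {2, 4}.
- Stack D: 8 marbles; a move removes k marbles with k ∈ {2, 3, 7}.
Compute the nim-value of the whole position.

15

For stack A, compute g(0), g(1), … with moves {6, 7}:
g(0) = mex{} = 0
g(1) = mex{} = 0
g(2) = mex{} = 0
g(3) = mex{} = 0
g(4) = mex{} = 0
g(5) = mex{} = 0
g(6) = mex{0} = 1
g(7) = mex{0} = 1
g(8) = mex{0} = 1
So g(8) = 1.
Stack B is a plain Nim stack of size 15, so its Grundy value is 15.
Build the Grundy sequence for stack C with g(k) = mex{g(k−s) : s ∈ {2, 4}, s ≤ k}:
k:     0  1  2  3  4  5  6
g(k):  0  0  1  1  2  2  0
So g(6) = 0.
Build the Grundy sequence for stack D with g(k) = mex{g(k−s) : s ∈ {2, 3, 7}, s ≤ k}:
g(0) = mex{} = 0
g(1) = mex{} = 0
g(2) = mex{0} = 1
g(3) = mex{0} = 1
g(4) = mex{0,1} = 2
g(5) = mex{1} = 0
g(6) = mex{1,2} = 0
g(7) = mex{0,2} = 1
g(8) = mex{0} = 1
So g(8) = 1.
By the Sprague-Grundy theorem, the Grundy value of a sum of independent games is the XOR of the component values.
Combined value = 1 XOR 15 XOR 0 XOR 1 = 15.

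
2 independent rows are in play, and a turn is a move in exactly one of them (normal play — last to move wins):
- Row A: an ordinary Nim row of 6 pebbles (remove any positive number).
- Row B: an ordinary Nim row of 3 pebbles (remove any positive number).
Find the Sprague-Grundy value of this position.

5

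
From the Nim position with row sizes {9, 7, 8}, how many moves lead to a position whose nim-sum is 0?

Write each in binary and XOR column by column:
  1001  (9)
  0111  (7)
  1000  (8)
  ----
  0110  (6)
The overall nim-sum is X = 6. A row of size p has a winning move iff p XOR X < p (reduce it to p XOR X).
  9: 9 XOR 6 = 15 ≥ 9 — no move.
  7: 7 XOR 6 = 1 < 7 — winning move (to 1).
  8: 8 XOR 6 = 14 ≥ 8 — no move.
That gives 1 winning move.

1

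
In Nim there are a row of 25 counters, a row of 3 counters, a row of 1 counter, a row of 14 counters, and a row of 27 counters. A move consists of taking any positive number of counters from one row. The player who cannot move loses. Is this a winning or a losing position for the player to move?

Winning position

Compute the nim-sum pairwise:
25 ⊕ 3 = 26
26 ⊕ 1 = 27
27 ⊕ 14 = 21
21 ⊕ 27 = 14
The nim-sum is 14 ≠ 0, so this is an N-position: the player to move can win.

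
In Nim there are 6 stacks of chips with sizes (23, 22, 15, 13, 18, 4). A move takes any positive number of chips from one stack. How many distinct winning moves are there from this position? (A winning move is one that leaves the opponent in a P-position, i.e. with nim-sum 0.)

3

In binary:
  10111  (23)
  10110  (22)
  01111  (15)
  01101  (13)
  10010  (18)
  00100  (4)
  -----
  10101  (21)
The overall nim-sum is X = 21. A stack of size p has a winning move iff p XOR X < p (reduce it to p XOR X).
  23: 23 XOR 21 = 2 < 23 — winning move (to 2).
  22: 22 XOR 21 = 3 < 22 — winning move (to 3).
  15: 15 XOR 21 = 26 ≥ 15 — no move.
  13: 13 XOR 21 = 24 ≥ 13 — no move.
  18: 18 XOR 21 = 7 < 18 — winning move (to 7).
  4: 4 XOR 21 = 17 ≥ 4 — no move.
That gives 3 winning moves.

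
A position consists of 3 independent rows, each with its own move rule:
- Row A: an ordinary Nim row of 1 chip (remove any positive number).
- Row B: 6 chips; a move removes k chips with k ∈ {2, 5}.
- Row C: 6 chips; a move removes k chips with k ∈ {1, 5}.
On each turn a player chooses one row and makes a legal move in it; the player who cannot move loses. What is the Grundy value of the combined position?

0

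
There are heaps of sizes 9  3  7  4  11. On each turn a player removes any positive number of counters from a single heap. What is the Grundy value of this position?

Write each in binary and XOR column by column:
  1001  (9)
  0011  (3)
  0111  (7)
  0100  (4)
  1011  (11)
  ----
  0010  (2)

2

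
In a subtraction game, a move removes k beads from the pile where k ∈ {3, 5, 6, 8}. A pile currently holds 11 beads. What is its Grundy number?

0

Grundy values for subtraction set {3, 5, 6, 8}:
k:     0  1  2  3  4  5  6  7  8  9 10 11
g(k):  0  0  0  1  1  1  2  2  2  3  3  0
So g(11) = 0.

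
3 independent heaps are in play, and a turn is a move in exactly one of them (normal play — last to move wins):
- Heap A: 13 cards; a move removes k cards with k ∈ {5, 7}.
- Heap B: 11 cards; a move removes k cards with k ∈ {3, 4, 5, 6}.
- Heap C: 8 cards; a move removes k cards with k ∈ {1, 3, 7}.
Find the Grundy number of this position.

Build the Grundy sequence for heap A with g(k) = mex{g(k−s) : s ∈ {5, 7}, s ≤ k}:
k:     0  1  2  3  4  5  6  7  8  9 10 11 12 13
g(k):  0  0  0  0  0  1  1  1  1  1  2  2  0  0
So g(13) = 0.
For heap B, compute g(0), g(1), … with moves {3, 4, 5, 6}:
k:     0  1  2  3  4  5  6  7  8  9 10 11
g(k):  0  0  0  1  1  1  2  2  2  0  0  0
So g(11) = 0.
Grundy values for heap C (subtraction set {1, 3, 7}):
k:     0  1  2  3  4  5  6  7  8
g(k):  0  1  0  1  0  1  0  1  0
So g(8) = 0.
The value of a disjunctive sum is the nim-sum of the parts.
Combined value = 0 XOR 0 XOR 0 = 0.

0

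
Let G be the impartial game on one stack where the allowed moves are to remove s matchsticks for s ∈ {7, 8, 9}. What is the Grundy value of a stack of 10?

Build the Grundy sequence with g(k) = mex{g(k−s) : s ∈ {7, 8, 9}, s ≤ k}:
g(0) = mex{} = 0
g(1) = mex{} = 0
g(2) = mex{} = 0
g(3) = mex{} = 0
g(4) = mex{} = 0
g(5) = mex{} = 0
g(6) = mex{} = 0
g(7) = mex{0} = 1
g(8) = mex{0} = 1
g(9) = mex{0} = 1
g(10) = mex{0} = 1
So g(10) = 1.

1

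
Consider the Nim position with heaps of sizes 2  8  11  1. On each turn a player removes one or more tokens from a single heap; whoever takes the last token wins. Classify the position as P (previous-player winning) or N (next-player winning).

Write each in binary and XOR column by column:
  0010  (2)
  1000  (8)
  1011  (11)
  0001  (1)
  ----
  0000  (0)
The nim-sum is 0, so this is a P-position: the player to move is in a losing position under optimal play.

P-position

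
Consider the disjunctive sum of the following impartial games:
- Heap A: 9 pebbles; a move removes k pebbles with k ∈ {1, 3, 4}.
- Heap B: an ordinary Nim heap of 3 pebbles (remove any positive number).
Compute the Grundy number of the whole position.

3

For heap A, compute g(0), g(1), … with moves {1, 3, 4}:
g(0) = mex{} = 0
g(1) = mex{0} = 1
g(2) = mex{1} = 0
g(3) = mex{0} = 1
g(4) = mex{0,1} = 2
g(5) = mex{0,1,2} = 3
g(6) = mex{0,1,3} = 2
g(7) = mex{1,2} = 0
g(8) = mex{0,2,3} = 1
g(9) = mex{1,2,3} = 0
So g(9) = 0.
Heap B is a plain Nim heap of size 3, so its Grundy value is 3.
By the Sprague-Grundy theorem, the Grundy value of a sum of independent games is the XOR of the component values.
Combined value = 0 ⊕ 3 = 3.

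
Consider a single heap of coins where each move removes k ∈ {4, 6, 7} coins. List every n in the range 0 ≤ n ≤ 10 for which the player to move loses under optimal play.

Compute g(0), g(1), … for moves {4, 6, 7}:
k:     0  1  2  3  4  5  6  7  8  9 10
g(k):  0  0  0  0  1  1  1  1  2  2  2
The P-positions (g = 0) in 0..10 are 0, 1, 2, 3.

0, 1, 2, 3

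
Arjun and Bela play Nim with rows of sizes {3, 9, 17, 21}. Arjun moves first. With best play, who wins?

Arjun wins

Nim-sum: 3 XOR 9 XOR 17 XOR 21 = 14.
The nim-sum is 14 ≠ 0, so this is an N-position: the player to move can win; Arjun has a winning move.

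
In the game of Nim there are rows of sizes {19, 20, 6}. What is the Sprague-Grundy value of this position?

Bitwise XOR of the heap sizes:
  10011  (19)
  10100  (20)
  00110  (6)
  -----
  00001  (1)

1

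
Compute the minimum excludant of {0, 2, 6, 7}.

0 is in the set but 1 is not, so the mex is 1.

1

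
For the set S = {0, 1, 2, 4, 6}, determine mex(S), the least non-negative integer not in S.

The values 0, 1, 2 are all present; 3 is the first non-negative integer missing from the set.

3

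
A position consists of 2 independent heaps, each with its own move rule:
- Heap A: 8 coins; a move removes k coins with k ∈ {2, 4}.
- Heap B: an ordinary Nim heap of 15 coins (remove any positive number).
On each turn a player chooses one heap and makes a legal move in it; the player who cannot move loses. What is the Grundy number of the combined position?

For heap A, compute g(0), g(1), … with moves {2, 4}:
g(0) = mex{} = 0
g(1) = mex{} = 0
g(2) = mex{0} = 1
g(3) = mex{0} = 1
g(4) = mex{0,1} = 2
g(5) = mex{0,1} = 2
g(6) = mex{1,2} = 0
g(7) = mex{1,2} = 0
g(8) = mex{0,2} = 1
So g(8) = 1.
Heap B is a plain Nim heap of size 15, so its Grundy value is 15.
The value of a disjunctive sum is the nim-sum of the parts.
Combined value = 1 ⊕ 15 = 14.

14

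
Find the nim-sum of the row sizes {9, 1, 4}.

12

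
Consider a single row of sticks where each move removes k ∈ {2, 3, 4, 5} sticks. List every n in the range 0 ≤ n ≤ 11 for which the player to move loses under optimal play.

0, 1, 7, 8

Build the Grundy sequence with g(k) = mex{g(k−s) : s ∈ {2, 3, 4, 5}, s ≤ k}:
g(0) = mex{} = 0
g(1) = mex{} = 0
g(2) = mex{0} = 1
g(3) = mex{0} = 1
g(4) = mex{0,1} = 2
g(5) = mex{0,1} = 2
g(6) = mex{0,1,2} = 3
g(7) = mex{1,2} = 0
g(8) = mex{1,2,3} = 0
g(9) = mex{0,2,3} = 1
g(10) = mex{0,2,3} = 1
g(11) = mex{0,1,3} = 2
The P-positions (g = 0) in 0..11 are 0, 1, 7, 8.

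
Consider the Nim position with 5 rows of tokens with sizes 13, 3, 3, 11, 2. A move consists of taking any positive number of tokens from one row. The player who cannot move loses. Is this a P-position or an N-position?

N-position

Compute the nim-sum pairwise:
13 ^ 3 = 14
14 ^ 3 = 13
13 ^ 11 = 6
6 ^ 2 = 4
The nim-sum is 4 ≠ 0, so this is an N-position: the player to move can win.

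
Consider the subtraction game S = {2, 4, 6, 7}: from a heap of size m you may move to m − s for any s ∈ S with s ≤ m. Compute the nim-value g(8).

4

Compute g(0), g(1), … for moves {2, 4, 6, 7}:
g(0) = mex{} = 0
g(1) = mex{} = 0
g(2) = mex{0} = 1
g(3) = mex{0} = 1
g(4) = mex{0,1} = 2
g(5) = mex{0,1} = 2
g(6) = mex{0,1,2} = 3
g(7) = mex{0,1,2} = 3
g(8) = mex{0,1,2,3} = 4
So g(8) = 4.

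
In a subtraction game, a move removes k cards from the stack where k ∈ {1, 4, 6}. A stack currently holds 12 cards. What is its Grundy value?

0

Grundy values for subtraction set {1, 4, 6}:
k:     0  1  2  3  4  5  6  7  8  9 10 11 12
g(k):  0  1  0  1  2  0  1  0  1  2  0  1  0
So g(12) = 0.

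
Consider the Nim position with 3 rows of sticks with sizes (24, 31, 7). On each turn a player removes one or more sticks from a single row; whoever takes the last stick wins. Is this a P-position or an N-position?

Compute the nim-sum pairwise:
24 ^ 31 = 7
7 ^ 7 = 0
The nim-sum is 0, so this is a P-position: the player to move is in a losing position under optimal play.

P-position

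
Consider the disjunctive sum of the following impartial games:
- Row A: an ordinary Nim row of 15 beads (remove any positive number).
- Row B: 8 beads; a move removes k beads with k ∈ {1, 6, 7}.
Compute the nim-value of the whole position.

Row A is a plain Nim row of size 15, so its Grundy value is 15.
For row B, compute g(0), g(1), … with moves {1, 6, 7}:
g(0) = mex{} = 0
g(1) = mex{0} = 1
g(2) = mex{1} = 0
g(3) = mex{0} = 1
g(4) = mex{1} = 0
g(5) = mex{0} = 1
g(6) = mex{0,1} = 2
g(7) = mex{0,1,2} = 3
g(8) = mex{0,1,3} = 2
So g(8) = 2.
By the Sprague-Grundy theorem, the Grundy value of a sum of independent games is the XOR of the component values.
Combined value = 15 ⊕ 2 = 13.

13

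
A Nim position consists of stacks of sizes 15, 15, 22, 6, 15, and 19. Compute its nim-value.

Nim-sum: 15 XOR 15 XOR 22 XOR 6 XOR 15 XOR 19 = 12.

12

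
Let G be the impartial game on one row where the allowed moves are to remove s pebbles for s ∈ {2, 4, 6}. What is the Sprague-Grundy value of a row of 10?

1

Build the Grundy sequence with g(k) = mex{g(k−s) : s ∈ {2, 4, 6}, s ≤ k}:
k:     0  1  2  3  4  5  6  7  8  9 10
g(k):  0  0  1  1  2  2  3  3  0  0  1
So g(10) = 1.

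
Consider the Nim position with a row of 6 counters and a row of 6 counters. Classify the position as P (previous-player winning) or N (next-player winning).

P-position

In binary:
  110  (6)
  110  (6)
  ---
  000  (0)
The nim-sum is 0, so this is a P-position: the player to move is in a losing position under optimal play.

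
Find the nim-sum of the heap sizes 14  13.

3

Nim-sum: 14 ⊕ 13 = 3.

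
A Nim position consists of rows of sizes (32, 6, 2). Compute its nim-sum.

36

Bitwise XOR of the heap sizes:
  100000  (32)
  000110  (6)
  000010  (2)
  ------
  100100  (36)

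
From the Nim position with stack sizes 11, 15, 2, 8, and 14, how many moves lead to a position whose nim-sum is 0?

0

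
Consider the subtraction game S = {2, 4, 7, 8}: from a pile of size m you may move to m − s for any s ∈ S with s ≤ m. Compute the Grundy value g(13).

1

Grundy values for subtraction set {2, 4, 7, 8}:
k:     0  1  2  3  4  5  6  7  8  9 10 11 12 13
g(k):  0  0  1  1  2  2  0  3  1  4  2  0  0  1
So g(13) = 1.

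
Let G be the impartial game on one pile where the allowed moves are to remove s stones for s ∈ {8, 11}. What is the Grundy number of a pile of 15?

1

Compute g(0), g(1), … for moves {8, 11}:
k:     0  1  2  3  4  5  6  7  8  9 10 11 12 13 14 15
g(k):  0  0  0  0  0  0  0  0  1  1  1  1  1  1  1  1
So g(15) = 1.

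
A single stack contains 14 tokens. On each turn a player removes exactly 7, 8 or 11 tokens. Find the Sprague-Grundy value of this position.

Compute g(0), g(1), … for moves {7, 8, 11}:
k:     0  1  2  3  4  5  6  7  8  9 10 11 12 13 14
g(k):  0  0  0  0  0  0  0  1  1  1  1  1  1  1  2
So g(14) = 2.

2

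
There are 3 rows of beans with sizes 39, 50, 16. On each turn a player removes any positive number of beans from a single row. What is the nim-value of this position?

5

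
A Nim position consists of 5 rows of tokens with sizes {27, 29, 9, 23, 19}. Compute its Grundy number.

In binary:
  11011  (27)
  11101  (29)
  01001  (9)
  10111  (23)
  10011  (19)
  -----
  01011  (11)

11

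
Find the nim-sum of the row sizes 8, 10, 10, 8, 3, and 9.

10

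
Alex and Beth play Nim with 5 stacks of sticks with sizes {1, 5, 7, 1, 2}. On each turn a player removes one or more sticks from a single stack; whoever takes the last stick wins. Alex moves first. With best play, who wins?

Nim-sum: 1 XOR 5 XOR 7 XOR 1 XOR 2 = 0.
The nim-sum is 0, so this is a P-position: the player to move is in a losing position under optimal play; Alex is about to move from it and so loses — Beth wins.

Beth wins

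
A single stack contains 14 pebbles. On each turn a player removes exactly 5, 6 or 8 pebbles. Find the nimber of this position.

Compute g(0), g(1), … for moves {5, 6, 8}:
k:     0  1  2  3  4  5  6  7  8  9 10 11 12 13 14
g(k):  0  0  0  0  0  1  1  1  1  1  2  2  2  0  0
So g(14) = 0.

0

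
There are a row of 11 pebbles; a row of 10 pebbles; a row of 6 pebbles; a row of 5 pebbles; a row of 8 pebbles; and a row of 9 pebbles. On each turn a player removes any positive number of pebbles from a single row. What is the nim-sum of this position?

3

Compute the nim-sum pairwise:
11 ⊕ 10 = 1
1 ⊕ 6 = 7
7 ⊕ 5 = 2
2 ⊕ 8 = 10
10 ⊕ 9 = 3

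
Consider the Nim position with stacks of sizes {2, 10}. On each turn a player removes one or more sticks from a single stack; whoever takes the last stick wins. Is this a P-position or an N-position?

N-position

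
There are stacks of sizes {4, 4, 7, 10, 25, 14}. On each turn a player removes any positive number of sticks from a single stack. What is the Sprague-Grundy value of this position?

26

In binary:
  00100  (4)
  00100  (4)
  00111  (7)
  01010  (10)
  11001  (25)
  01110  (14)
  -----
  11010  (26)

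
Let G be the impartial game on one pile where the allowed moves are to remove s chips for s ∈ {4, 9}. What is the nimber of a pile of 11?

2

Build the Grundy sequence with g(k) = mex{g(k−s) : s ∈ {4, 9}, s ≤ k}:
k:     0  1  2  3  4  5  6  7  8  9 10 11
g(k):  0  0  0  0  1  1  1  1  0  2  2  2
So g(11) = 2.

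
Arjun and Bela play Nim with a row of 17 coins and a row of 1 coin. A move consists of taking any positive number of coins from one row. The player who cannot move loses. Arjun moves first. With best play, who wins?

Write each in binary and XOR column by column:
  10001  (17)
  00001  (1)
  -----
  10000  (16)
The nim-sum is 16 ≠ 0, so this is an N-position: the player to move can win; Arjun has a winning move.

Arjun wins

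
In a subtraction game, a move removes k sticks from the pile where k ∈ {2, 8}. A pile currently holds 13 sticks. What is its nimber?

1

Compute g(0), g(1), … for moves {2, 8}:
g(0) = mex{} = 0
g(1) = mex{} = 0
g(2) = mex{0} = 1
g(3) = mex{0} = 1
g(4) = mex{1} = 0
g(5) = mex{1} = 0
g(6) = mex{0} = 1
g(7) = mex{0} = 1
g(8) = mex{0,1} = 2
g(9) = mex{0,1} = 2
g(10) = mex{1,2} = 0
g(11) = mex{1,2} = 0
g(12) = mex{0} = 1
g(13) = mex{0} = 1
So g(13) = 1.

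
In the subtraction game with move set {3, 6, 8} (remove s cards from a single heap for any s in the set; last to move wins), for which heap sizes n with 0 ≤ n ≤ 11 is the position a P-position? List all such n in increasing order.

0, 1, 2, 11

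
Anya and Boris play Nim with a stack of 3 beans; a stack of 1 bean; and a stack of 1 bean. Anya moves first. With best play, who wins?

Anya wins

In binary:
  11  (3)
  01  (1)
  01  (1)
  --
  11  (3)
The nim-sum is 3 ≠ 0, so this is an N-position: the player to move can win; Anya has a winning move.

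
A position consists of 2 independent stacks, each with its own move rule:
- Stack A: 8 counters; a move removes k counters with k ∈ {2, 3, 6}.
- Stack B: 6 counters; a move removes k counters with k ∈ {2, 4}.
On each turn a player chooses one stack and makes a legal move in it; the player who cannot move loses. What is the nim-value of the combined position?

2

Grundy values for stack A (subtraction set {2, 3, 6}):
k:     0  1  2  3  4  5  6  7  8
g(k):  0  0  1  1  2  0  3  1  2
So g(8) = 2.
For stack B, compute g(0), g(1), … with moves {2, 4}:
g(0) = mex{} = 0
g(1) = mex{} = 0
g(2) = mex{0} = 1
g(3) = mex{0} = 1
g(4) = mex{0,1} = 2
g(5) = mex{0,1} = 2
g(6) = mex{1,2} = 0
So g(6) = 0.
The value of a disjunctive sum is the nim-sum of the parts.
Combined value = 2 XOR 0 = 2.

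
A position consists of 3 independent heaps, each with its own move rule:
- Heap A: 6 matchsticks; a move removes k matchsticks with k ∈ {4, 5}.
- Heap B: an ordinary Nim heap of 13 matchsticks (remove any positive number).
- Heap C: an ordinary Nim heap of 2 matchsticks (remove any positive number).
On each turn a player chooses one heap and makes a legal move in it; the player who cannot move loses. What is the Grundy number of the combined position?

14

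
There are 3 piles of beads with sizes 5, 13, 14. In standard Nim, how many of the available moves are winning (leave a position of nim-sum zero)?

3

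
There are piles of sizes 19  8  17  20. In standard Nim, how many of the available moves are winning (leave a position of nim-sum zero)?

Compute the nim-sum pairwise:
19 XOR 8 = 27
27 XOR 17 = 10
10 XOR 20 = 30
The overall nim-sum is X = 30. A pile of size p has a winning move iff p XOR X < p (reduce it to p XOR X).
  19: 19 XOR 30 = 13 < 19 — winning move (to 13).
  8: 8 XOR 30 = 22 ≥ 8 — no move.
  17: 17 XOR 30 = 15 < 17 — winning move (to 15).
  20: 20 XOR 30 = 10 < 20 — winning move (to 10).
That gives 3 winning moves.

3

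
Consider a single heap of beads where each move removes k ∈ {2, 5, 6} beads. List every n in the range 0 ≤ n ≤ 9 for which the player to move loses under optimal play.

Grundy values for subtraction set {2, 5, 6}:
g(0) = mex{} = 0
g(1) = mex{} = 0
g(2) = mex{0} = 1
g(3) = mex{0} = 1
g(4) = mex{1} = 0
g(5) = mex{0,1} = 2
g(6) = mex{0} = 1
g(7) = mex{0,1,2} = 3
g(8) = mex{1} = 0
g(9) = mex{0,1,3} = 2
The P-positions (g = 0) in 0..9 are 0, 1, 4, 8.

0, 1, 4, 8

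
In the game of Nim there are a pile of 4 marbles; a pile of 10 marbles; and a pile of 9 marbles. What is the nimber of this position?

7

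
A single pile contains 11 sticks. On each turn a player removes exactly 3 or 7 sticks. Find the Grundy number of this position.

0

Build the Grundy sequence with g(k) = mex{g(k−s) : s ∈ {3, 7}, s ≤ k}:
k:     0  1  2  3  4  5  6  7  8  9 10 11
g(k):  0  0  0  1  1  1  0  2  2  1  0  0
So g(11) = 0.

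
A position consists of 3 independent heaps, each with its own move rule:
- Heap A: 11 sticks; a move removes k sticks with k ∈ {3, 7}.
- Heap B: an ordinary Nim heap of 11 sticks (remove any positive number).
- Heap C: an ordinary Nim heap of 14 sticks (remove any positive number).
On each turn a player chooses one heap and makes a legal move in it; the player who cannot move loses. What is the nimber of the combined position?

5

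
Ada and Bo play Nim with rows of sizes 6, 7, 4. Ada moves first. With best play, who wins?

Compute the nim-sum pairwise:
6 XOR 7 = 1
1 XOR 4 = 5
The nim-sum is 5 ≠ 0, so this is an N-position: the player to move can win; Ada has a winning move.

Ada wins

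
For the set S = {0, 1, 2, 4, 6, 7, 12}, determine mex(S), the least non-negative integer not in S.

3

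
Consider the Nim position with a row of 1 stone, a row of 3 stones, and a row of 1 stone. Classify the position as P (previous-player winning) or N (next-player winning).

N-position

Nim-sum: 1 XOR 3 XOR 1 = 3.
The nim-sum is 3 ≠ 0, so this is an N-position: the player to move can win.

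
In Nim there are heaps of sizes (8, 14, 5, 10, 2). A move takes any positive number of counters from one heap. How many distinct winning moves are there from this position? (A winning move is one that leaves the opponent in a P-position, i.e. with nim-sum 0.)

3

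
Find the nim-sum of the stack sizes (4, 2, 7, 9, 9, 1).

0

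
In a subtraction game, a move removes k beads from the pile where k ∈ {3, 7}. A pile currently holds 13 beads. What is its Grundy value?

Grundy values for subtraction set {3, 7}:
k:     0  1  2  3  4  5  6  7  8  9 10 11 12 13
g(k):  0  0  0  1  1  1  0  2  2  1  0  0  0  1
So g(13) = 1.

1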